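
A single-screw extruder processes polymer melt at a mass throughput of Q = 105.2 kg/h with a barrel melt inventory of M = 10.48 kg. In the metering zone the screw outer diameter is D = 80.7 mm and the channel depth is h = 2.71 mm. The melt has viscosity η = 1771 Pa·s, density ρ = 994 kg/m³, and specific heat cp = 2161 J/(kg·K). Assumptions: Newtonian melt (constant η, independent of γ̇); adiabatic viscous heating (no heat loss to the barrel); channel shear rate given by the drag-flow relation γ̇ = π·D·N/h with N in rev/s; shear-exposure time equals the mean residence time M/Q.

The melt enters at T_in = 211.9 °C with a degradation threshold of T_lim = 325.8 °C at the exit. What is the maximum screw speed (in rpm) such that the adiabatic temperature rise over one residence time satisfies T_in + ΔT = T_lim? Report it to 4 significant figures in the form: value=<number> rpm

value=12.59 rpm

Convert throughput: Q = 105.2 kg/h = 105.2/3600 = 0.0292222 kg/s
t_res = M / Q_s = 10.48 / 0.0292222 = 358.631 s
Geometry in SI: D = 80.7 mm → 0.0807 m, h = 2.71 mm → 0.00271 m
Allowable rise: ΔT_a = T_lim − T_in = 325.8 − 211.9 = 113.9 K
Invert ΔT = ηγ̇²t_res/(ρcp) for γ̇: γ̇_max² = ΔT_a ρ cp / (η t_res) = 113.9·994·2161 / (1771·358.631) = 385.211 s⁻²
Take the square root: γ̇_max = √(385.211) = 19.6268 s⁻¹
Solve γ̇ = πDN/h for N: N_max = γ̇_max·h/(π·D) = 19.6268 × 0.00271 / (π × 0.0807) = 0.209795 rev/s = 12.5877 rpm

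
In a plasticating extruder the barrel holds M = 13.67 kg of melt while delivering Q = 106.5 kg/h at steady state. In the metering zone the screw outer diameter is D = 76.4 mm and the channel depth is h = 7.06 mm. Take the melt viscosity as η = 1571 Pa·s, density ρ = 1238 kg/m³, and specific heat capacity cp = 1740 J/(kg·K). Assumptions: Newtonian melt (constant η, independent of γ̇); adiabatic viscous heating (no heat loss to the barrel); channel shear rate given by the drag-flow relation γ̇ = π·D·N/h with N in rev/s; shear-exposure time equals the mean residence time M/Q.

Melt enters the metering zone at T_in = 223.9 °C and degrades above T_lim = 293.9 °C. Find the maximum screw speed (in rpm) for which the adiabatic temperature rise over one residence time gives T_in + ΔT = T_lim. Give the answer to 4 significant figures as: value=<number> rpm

value=25.44 rpm

Throughput in SI: Q_s = 106.5 kg/h ÷ 3600 s/h = 0.0295833 kg/s
Mean residence time: t_res = M/Q_s = 13.67 kg / 0.0295833 kg/s = 462.085 s
Geometry in SI: D = 76.4 mm → 0.0764 m, h = 7.06 mm → 0.00706 m
Allowable rise: ΔT_a = T_lim − T_in = 293.9 − 223.9 = 70 K
γ̇_max² = ΔT_a·ρ·cp/(η·t_res) = 70·1238·1740/(1571·462.085) = 207.716 s⁻²
Take the square root: γ̇_max = √(207.716) = 14.4124 s⁻¹
N_max = γ̇_max·h / (π·D) = 14.4124 · 0.00706 / (π · 0.0764) = 0.423932 rev/s = 25.4359 rpm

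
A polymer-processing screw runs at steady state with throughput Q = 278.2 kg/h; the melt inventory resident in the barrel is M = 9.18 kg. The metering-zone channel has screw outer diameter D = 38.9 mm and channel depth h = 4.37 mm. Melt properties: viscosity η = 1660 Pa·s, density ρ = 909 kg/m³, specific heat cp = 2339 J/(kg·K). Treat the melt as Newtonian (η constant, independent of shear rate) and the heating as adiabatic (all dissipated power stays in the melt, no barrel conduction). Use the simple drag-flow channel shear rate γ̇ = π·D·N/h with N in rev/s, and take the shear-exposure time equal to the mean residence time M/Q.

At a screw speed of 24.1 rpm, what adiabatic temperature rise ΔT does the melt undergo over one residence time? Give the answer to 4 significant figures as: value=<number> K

value=11.70 K

Convert throughput: Q = 278.2 kg/h = 278.2/3600 = 0.0772778 kg/s
Mean residence time: t_res = M/Q_s = 9.18 kg / 0.0772778 kg/s = 118.792 s
D = 38.9 mm = 0.0389 m;  h = 4.37 mm = 0.00437 m;  N = 24.1 rpm / 60 = 0.401667 rev/s
γ̇ = π D N / h = (π)(0.0389)(0.401667) / 0.00437 = 11.2327 s⁻¹
ΔT = η·γ̇²·t_res / (ρ·cp) = 1660 · (11.2327)² · 118.792 / (909 · 2339) = 11.7023 K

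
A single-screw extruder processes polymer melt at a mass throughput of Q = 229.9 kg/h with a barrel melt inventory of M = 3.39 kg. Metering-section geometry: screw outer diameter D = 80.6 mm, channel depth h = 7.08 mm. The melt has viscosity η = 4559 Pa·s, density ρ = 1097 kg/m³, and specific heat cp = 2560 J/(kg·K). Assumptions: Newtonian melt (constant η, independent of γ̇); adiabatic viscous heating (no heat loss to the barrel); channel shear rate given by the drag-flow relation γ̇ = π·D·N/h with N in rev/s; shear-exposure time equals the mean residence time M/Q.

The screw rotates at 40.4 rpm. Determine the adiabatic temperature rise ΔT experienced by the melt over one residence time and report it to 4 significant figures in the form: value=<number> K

Q_s = Q / 3600 = 229.9 / 3600 = 0.0638611 kg/s
t_res = M / Q_s = 3.39 ÷ 0.0638611 = 53.0839 s
Geometry in metres: D = 80.6 mm → 0.0806 m, h = 7.08 mm → 0.00708 m; screw speed N = 40.4 rpm = 0.673333 rev/s
γ̇ = π·D·N / h = π · 0.0806 · 0.673333 / 0.00708 = 24.0814 s⁻¹
ΔT = η·γ̇²·t_res / (ρ·cp) = 4559 · (24.0814)² · 53.0839 / (1097 · 2560) = 49.9747 K

value=49.97 K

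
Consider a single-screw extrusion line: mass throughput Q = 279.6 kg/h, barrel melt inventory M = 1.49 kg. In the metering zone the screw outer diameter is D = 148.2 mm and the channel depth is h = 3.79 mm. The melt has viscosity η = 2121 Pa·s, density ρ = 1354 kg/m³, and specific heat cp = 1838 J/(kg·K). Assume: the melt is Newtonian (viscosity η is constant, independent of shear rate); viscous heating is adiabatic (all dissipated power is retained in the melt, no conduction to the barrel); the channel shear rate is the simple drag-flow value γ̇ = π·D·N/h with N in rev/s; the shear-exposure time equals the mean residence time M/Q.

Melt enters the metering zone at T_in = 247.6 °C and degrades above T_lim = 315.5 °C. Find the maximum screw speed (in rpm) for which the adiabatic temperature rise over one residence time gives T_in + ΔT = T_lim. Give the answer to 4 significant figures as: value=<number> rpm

value=31.47 rpm

Throughput in SI: Q_s = 279.6 kg/h ÷ 3600 s/h = 0.0776667 kg/s
t_res = M / Q_s = 1.49 ÷ 0.0776667 = 19.1845 s
Geometry in SI: D = 148.2 mm → 0.1482 m, h = 3.79 mm → 0.00379 m
ΔT_a = T_lim − T_in = 315.5 − 247.6 = 67.9 K
Invert ΔT = ηγ̇²t_res/(ρcp) for γ̇: γ̇_max² = ΔT_a ρ cp / (η t_res) = 67.9·1354·1838 / (2121·19.1845) = 4152.81 s⁻²
γ̇_max = sqrt(4152.81) = 64.4423 s⁻¹
Solve γ̇ = πDN/h for N: N_max = γ̇_max·h/(π·D) = 64.4423 × 0.00379 / (π × 0.1482) = 0.52458 rev/s = 31.4748 rpm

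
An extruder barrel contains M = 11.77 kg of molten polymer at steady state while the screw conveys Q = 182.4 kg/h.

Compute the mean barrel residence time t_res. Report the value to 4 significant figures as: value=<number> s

value=232.3 s

Q_s = Q / 3600 = 182.4 / 3600 = 0.0506667 kg/s
t_res = M / Q_s = 11.77 ÷ 0.0506667 = 232.303 s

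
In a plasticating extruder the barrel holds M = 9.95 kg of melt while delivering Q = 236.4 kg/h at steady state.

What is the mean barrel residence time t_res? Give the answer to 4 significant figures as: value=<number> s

Q_s = Q / 3600 = 236.4 / 3600 = 0.0656667 kg/s
Mean residence time: t_res = M/Q_s = 9.95 kg / 0.0656667 kg/s = 151.523 s

value=151.5 s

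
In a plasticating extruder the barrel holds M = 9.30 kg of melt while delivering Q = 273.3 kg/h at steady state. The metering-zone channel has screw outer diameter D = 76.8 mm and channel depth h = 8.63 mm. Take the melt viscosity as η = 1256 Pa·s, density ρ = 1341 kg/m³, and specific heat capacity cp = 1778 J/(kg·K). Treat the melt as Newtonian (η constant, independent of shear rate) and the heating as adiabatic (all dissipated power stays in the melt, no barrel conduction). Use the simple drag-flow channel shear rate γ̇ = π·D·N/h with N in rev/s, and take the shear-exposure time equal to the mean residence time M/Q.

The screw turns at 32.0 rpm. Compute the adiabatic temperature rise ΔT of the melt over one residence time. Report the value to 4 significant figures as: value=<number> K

Throughput in SI: Q_s = 273.3 kg/h ÷ 3600 s/h = 0.0759167 kg/s
t_res = M / Q_s = 9.30 ÷ 0.0759167 = 122.503 s
Geometry in metres: D = 76.8 mm → 0.0768 m, h = 8.63 mm → 0.00863 m; screw speed N = 32.0 rpm = 0.533333 rev/s
Shear rate: γ̇ = πDN/h = π·0.0768·0.533333/0.00863 = 14.9107 s⁻¹
ΔT = η·γ̇²·t_res/(ρ·cp) = [1256 × 14.9107² × 122.503] / [1341 × 1778] = 14.3474 K

value=14.35 K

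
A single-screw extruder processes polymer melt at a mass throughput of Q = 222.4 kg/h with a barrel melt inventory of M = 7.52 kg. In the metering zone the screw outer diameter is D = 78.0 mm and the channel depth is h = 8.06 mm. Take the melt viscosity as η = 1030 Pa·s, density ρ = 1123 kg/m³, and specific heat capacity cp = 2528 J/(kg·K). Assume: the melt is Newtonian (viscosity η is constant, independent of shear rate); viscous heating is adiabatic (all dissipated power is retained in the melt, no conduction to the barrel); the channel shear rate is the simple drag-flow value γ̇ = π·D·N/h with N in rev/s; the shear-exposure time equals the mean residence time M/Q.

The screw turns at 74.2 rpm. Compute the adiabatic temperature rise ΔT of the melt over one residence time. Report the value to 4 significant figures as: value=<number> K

value=62.43 K

Throughput in SI: Q_s = 222.4 kg/h ÷ 3600 s/h = 0.0617778 kg/s
t_res = M / Q_s = 7.52 / 0.0617778 = 121.727 s
Convert to SI: D = 0.078 m, h = 0.00806 m, N = 74.2/60 = 1.23667 rev/s
Shear rate: γ̇ = πDN/h = π·0.078·1.23667/0.00806 = 37.5978 s⁻¹
Adiabatic rise: ΔT = η γ̇² t_res / (ρ cp) = 1030·(37.5978)²·121.727 / (1123·2528) = 62.4295 K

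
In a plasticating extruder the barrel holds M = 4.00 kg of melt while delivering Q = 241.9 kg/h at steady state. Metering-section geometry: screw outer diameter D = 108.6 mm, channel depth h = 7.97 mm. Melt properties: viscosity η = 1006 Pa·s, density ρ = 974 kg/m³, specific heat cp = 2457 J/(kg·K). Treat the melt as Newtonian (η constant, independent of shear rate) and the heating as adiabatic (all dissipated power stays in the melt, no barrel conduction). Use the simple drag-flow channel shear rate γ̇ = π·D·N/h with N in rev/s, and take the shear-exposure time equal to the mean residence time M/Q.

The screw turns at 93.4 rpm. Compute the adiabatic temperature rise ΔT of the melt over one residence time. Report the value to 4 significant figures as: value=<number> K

value=111.1 K

Q_s = Q / 3600 = 241.9 / 3600 = 0.0671944 kg/s
t_res = M / Q_s = 4.00 / 0.0671944 = 59.5287 s
D = 108.6 mm = 0.1086 m;  h = 7.97 mm = 0.00797 m;  N = 93.4 rpm / 60 = 1.55667 rev/s
γ̇ = π D N / h = (π)(0.1086)(1.55667) / 0.00797 = 66.6372 s⁻¹
ΔT = η·γ̇²·t_res / (ρ·cp) = 1006 · (66.6372)² · 59.5287 / (974 · 2457) = 111.121 K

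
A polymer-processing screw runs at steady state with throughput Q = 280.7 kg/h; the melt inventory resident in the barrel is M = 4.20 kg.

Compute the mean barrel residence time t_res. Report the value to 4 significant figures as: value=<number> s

value=53.87 s

Throughput in SI: Q_s = 280.7 kg/h ÷ 3600 s/h = 0.0779722 kg/s
t_res = M / Q_s = 4.20 ÷ 0.0779722 = 53.8653 s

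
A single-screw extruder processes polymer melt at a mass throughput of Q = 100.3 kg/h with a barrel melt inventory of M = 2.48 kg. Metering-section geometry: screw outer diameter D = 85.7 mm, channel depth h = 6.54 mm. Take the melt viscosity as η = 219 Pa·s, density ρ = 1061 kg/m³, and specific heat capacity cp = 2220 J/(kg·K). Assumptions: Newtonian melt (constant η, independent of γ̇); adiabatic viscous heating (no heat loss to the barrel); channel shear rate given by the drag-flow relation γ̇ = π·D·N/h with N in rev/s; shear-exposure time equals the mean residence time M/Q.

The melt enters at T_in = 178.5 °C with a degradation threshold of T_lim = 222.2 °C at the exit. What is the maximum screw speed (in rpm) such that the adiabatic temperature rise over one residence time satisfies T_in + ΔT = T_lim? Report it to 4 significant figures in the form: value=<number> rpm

Throughput in SI: Q_s = 100.3 kg/h ÷ 3600 s/h = 0.0278611 kg/s
t_res = M / Q_s = 2.48 / 0.0278611 = 89.013 s
Convert to metres: D = 0.0857 m, h = 0.00654 m
ΔT_a = T_lim − T_in = 222.2 − 178.5 = 43.7 K
γ̇_max² = ΔT_a·ρ·cp / (η·t_res) = [43.7 × 1061 × 2220] / [219 × 89.013] = 5280.23 s⁻²
γ̇_max = √5280.23 = 72.6652 s⁻¹
N_max = γ̇_max·h / (π·D) = 72.6652 · 0.00654 / (π · 0.0857) = 1.76512 rev/s = 105.907 rpm

value=105.9 rpm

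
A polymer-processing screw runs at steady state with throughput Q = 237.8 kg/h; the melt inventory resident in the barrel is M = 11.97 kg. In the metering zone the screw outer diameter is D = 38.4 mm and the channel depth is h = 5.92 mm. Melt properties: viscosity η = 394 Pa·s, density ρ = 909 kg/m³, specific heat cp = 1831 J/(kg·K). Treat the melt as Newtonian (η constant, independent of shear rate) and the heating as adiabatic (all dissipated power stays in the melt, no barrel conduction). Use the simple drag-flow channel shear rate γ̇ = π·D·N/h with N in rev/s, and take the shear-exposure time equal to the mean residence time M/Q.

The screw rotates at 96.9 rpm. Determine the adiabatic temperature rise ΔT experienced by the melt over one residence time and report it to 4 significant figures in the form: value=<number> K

Convert throughput: Q = 237.8 kg/h = 237.8/3600 = 0.0660556 kg/s
t_res = M / Q_s = 11.97 ÷ 0.0660556 = 181.211 s
Convert to SI: D = 0.0384 m, h = 0.00592 m, N = 96.9/60 = 1.615 rev/s
γ̇ = π D N / h = (π)(0.0384)(1.615) / 0.00592 = 32.9103 s⁻¹
ΔT = η·γ̇²·t_res/(ρ·cp) = [394 × 32.9103² × 181.211] / [909 × 1831] = 46.4614 K

value=46.46 K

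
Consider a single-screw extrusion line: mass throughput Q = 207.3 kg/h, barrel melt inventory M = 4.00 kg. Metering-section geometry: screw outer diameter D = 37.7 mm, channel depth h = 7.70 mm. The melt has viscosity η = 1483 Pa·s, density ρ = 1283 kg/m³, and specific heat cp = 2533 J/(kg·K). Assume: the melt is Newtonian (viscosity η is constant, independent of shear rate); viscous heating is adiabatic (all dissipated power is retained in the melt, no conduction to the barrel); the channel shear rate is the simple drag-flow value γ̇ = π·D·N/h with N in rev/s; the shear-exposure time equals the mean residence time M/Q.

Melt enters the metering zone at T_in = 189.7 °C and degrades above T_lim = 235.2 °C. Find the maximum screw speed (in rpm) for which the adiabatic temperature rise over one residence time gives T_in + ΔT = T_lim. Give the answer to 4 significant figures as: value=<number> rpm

value=147.8 rpm

Throughput in SI: Q_s = 207.3 kg/h ÷ 3600 s/h = 0.0575833 kg/s
t_res = M / Q_s = 4.00 ÷ 0.0575833 = 69.4645 s
D = 37.7 mm = 0.0377 m;  h = 7.70 mm = 0.0077 m
ΔT_a = T_lim − T_in = 235.2 °C − 189.7 °C = 45.5 K
Invert ΔT = ηγ̇²t_res/(ρcp) for γ̇: γ̇_max² = ΔT_a ρ cp / (η t_res) = 45.5·1283·2533 / (1483·69.4645) = 1435.39 s⁻²
γ̇_max = √1435.39 = 37.8865 s⁻¹
Solve γ̇ = πDN/h for N: N_max = γ̇_max·h/(π·D) = 37.8865 × 0.0077 / (π × 0.0377) = 2.46311 rev/s = 147.787 rpm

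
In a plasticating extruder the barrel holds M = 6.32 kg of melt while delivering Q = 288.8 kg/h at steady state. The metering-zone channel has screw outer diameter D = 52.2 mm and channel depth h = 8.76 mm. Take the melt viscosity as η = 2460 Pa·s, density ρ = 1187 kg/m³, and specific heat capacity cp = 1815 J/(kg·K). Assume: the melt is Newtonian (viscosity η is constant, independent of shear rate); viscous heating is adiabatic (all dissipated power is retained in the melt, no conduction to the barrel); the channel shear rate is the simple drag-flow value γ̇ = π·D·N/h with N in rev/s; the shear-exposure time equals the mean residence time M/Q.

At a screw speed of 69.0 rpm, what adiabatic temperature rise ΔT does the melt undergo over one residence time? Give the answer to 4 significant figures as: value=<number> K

value=41.69 K

Convert throughput: Q = 288.8 kg/h = 288.8/3600 = 0.0802222 kg/s
Mean residence time: t_res = M/Q_s = 6.32 kg / 0.0802222 kg/s = 78.7812 s
Geometry in metres: D = 52.2 mm → 0.0522 m, h = 8.76 mm → 0.00876 m; screw speed N = 69.0 rpm = 1.15 rev/s
γ̇ = π·D·N / h = π · 0.0522 · 1.15 / 0.00876 = 21.5285 s⁻¹
ΔT = η·γ̇²·t_res / (ρ·cp) = 2460 · (21.5285)² · 78.7812 / (1187 · 1815) = 41.6925 K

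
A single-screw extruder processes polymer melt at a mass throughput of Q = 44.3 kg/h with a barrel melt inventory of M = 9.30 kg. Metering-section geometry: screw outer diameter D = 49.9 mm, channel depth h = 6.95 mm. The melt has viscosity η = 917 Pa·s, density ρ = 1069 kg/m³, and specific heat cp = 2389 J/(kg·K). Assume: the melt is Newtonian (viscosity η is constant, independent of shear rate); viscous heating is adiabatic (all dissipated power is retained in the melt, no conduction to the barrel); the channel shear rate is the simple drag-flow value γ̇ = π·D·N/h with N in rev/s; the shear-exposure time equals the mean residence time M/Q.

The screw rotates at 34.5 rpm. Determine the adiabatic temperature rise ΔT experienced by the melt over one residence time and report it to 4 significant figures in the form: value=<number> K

Q_s = Q / 3600 = 44.3 / 3600 = 0.0123056 kg/s
Mean residence time: t_res = M/Q_s = 9.30 kg / 0.0123056 kg/s = 755.756 s
D = 49.9 mm = 0.0499 m;  h = 6.95 mm = 0.00695 m;  N = 34.5 rpm / 60 = 0.575 rev/s
γ̇ = π·D·N / h = π · 0.0499 · 0.575 / 0.00695 = 12.9698 s⁻¹
Adiabatic rise: ΔT = η γ̇² t_res / (ρ cp) = 917·(12.9698)²·755.756 / (1069·2389) = 45.6482 K

value=45.65 K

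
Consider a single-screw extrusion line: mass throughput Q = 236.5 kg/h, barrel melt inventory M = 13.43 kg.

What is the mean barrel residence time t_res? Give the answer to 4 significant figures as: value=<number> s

value=204.4 s

Convert throughput: Q = 236.5 kg/h = 236.5/3600 = 0.0656944 kg/s
t_res = M / Q_s = 13.43 ÷ 0.0656944 = 204.431 s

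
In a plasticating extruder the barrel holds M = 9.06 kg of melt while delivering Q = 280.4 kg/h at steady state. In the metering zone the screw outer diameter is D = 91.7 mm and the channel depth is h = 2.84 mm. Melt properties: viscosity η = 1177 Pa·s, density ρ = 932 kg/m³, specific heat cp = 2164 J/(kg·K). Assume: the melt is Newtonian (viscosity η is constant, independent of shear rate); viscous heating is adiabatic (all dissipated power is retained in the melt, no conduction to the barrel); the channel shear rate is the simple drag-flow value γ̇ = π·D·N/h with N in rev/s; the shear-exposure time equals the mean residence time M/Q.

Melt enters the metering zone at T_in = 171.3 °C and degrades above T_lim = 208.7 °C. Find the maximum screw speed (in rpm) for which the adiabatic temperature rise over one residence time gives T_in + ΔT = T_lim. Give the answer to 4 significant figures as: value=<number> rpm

Q_s = Q / 3600 = 280.4 / 3600 = 0.0778889 kg/s
Mean residence time: t_res = M/Q_s = 9.06 kg / 0.0778889 kg/s = 116.32 s
D = 91.7 mm = 0.0917 m;  h = 2.84 mm = 0.00284 m
ΔT_a = T_lim − T_in = 208.7 °C − 171.3 °C = 37.4 K
Invert ΔT = ηγ̇²t_res/(ρcp) for γ̇: γ̇_max² = ΔT_a ρ cp / (η t_res) = 37.4·932·2164 / (1177·116.32) = 550.954 s⁻²
γ̇_max = √550.954 = 23.4724 s⁻¹
N_max = γ̇_max·h / (π·D) = 23.4724 · 0.00284 / (π · 0.0917) = 0.231397 rev/s = 13.8838 rpm

value=13.88 rpm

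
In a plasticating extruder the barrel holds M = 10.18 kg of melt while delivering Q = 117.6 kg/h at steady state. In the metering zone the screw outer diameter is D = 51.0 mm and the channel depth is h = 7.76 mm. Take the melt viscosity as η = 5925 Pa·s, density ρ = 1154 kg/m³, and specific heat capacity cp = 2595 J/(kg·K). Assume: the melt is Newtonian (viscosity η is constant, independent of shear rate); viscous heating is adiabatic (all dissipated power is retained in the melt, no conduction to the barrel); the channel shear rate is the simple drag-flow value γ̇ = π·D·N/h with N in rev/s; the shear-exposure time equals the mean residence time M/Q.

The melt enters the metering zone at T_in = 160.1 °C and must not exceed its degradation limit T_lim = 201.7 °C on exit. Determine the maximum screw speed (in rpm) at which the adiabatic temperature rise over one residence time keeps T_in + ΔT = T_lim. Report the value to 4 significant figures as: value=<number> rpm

value=23.87 rpm

Q_s = Q / 3600 = 117.6 / 3600 = 0.0326667 kg/s
t_res = M / Q_s = 10.18 / 0.0326667 = 311.633 s
D = 51.0 mm = 0.051 m;  h = 7.76 mm = 0.00776 m
Allowable rise: ΔT_a = T_lim − T_in = 201.7 − 160.1 = 41.6 K
γ̇_max² = ΔT_a·ρ·cp/(η·t_res) = 41.6·1154·2595/(5925·311.633) = 67.4691 s⁻²
γ̇_max = √67.4691 = 8.21396 s⁻¹
Solve γ̇ = πDN/h for N: N_max = γ̇_max·h/(π·D) = 8.21396 × 0.00776 / (π × 0.051) = 0.397827 rev/s = 23.8696 rpm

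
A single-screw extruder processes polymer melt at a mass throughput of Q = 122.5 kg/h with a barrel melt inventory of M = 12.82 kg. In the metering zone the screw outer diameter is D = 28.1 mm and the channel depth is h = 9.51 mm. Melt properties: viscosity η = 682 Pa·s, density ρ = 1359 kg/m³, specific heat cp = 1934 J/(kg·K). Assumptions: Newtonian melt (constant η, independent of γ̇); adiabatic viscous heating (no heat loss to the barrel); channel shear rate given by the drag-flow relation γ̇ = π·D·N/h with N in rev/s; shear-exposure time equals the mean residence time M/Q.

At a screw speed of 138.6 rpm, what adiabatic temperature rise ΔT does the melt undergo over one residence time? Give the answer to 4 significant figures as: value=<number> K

value=44.95 K

Q_s = Q / 3600 = 122.5 / 3600 = 0.0340278 kg/s
t_res = M / Q_s = 12.82 / 0.0340278 = 376.751 s
Convert to SI: D = 0.0281 m, h = 0.00951 m, N = 138.6/60 = 2.31 rev/s
Shear rate: γ̇ = πDN/h = π·0.0281·2.31/0.00951 = 21.4431 s⁻¹
ΔT = η·γ̇²·t_res/(ρ·cp) = [682 × 21.4431² × 376.751] / [1359 × 1934] = 44.9509 K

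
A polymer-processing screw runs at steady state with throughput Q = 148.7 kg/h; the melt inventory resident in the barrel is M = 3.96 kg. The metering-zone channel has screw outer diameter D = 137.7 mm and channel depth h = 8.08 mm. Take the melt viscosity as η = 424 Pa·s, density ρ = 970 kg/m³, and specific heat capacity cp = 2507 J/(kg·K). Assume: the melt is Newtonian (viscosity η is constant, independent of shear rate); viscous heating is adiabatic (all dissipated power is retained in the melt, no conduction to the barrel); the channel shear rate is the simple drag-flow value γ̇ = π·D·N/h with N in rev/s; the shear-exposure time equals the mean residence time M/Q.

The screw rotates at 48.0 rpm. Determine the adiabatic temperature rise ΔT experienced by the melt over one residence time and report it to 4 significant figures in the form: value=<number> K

Q_s = Q / 3600 = 148.7 / 3600 = 0.0413056 kg/s
Mean residence time: t_res = M/Q_s = 3.96 kg / 0.0413056 kg/s = 95.8709 s
D = 137.7 mm = 0.1377 m;  h = 8.08 mm = 0.00808 m;  N = 48.0 rpm / 60 = 0.8 rev/s
γ̇ = π D N / h = (π)(0.1377)(0.8) / 0.00808 = 42.8314 s⁻¹
Adiabatic rise: ΔT = η γ̇² t_res / (ρ cp) = 424·(42.8314)²·95.8709 / (970·2507) = 30.6656 K

value=30.67 K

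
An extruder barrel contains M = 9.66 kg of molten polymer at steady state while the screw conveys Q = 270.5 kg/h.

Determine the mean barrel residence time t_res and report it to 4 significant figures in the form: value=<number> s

Throughput in SI: Q_s = 270.5 kg/h ÷ 3600 s/h = 0.0751389 kg/s
t_res = M / Q_s = 9.66 ÷ 0.0751389 = 128.562 s

value=128.6 s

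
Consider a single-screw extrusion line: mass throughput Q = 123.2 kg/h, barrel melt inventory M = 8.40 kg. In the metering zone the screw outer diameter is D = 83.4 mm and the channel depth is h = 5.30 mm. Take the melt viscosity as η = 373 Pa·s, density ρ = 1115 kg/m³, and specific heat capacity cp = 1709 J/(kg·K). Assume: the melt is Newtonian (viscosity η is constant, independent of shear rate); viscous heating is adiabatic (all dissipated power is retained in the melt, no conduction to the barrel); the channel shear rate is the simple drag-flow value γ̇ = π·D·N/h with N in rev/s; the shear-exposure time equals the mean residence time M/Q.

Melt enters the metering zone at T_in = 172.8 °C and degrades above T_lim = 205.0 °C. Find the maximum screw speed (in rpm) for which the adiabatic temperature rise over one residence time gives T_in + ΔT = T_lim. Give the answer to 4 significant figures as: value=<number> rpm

Throughput in SI: Q_s = 123.2 kg/h ÷ 3600 s/h = 0.0342222 kg/s
Mean residence time: t_res = M/Q_s = 8.40 kg / 0.0342222 kg/s = 245.455 s
D = 83.4 mm = 0.0834 m;  h = 5.30 mm = 0.0053 m
ΔT_a = T_lim − T_in = 205.0 °C − 172.8 °C = 32.2 K
Invert ΔT = ηγ̇²t_res/(ρcp) for γ̇: γ̇_max² = ΔT_a ρ cp / (η t_res) = 32.2·1115·1709 / (373·245.455) = 670.182 s⁻²
Take the square root: γ̇_max = √(670.182) = 25.8879 s⁻¹
N_max = γ̇_max·h / (π·D) = 25.8879 · 0.0053 / (π · 0.0834) = 0.523668 rev/s = 31.4201 rpm

value=31.42 rpm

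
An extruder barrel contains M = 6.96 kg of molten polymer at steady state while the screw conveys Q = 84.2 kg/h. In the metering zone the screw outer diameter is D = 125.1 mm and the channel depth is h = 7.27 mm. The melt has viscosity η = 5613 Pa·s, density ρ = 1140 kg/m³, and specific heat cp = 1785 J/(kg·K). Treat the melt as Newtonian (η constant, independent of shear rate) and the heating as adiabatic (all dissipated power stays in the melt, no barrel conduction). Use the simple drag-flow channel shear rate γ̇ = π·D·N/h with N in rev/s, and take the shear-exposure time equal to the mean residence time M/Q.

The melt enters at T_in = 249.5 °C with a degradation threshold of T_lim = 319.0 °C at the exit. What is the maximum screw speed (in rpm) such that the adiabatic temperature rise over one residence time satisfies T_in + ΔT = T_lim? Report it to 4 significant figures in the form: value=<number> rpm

value=10.21 rpm

Convert throughput: Q = 84.2 kg/h = 84.2/3600 = 0.0233889 kg/s
t_res = M / Q_s = 6.96 ÷ 0.0233889 = 297.577 s
Convert to metres: D = 0.1251 m, h = 0.00727 m
ΔT_a = T_lim − T_in = 319.0 − 249.5 = 69.5 K
Invert ΔT = ηγ̇²t_res/(ρcp) for γ̇: γ̇_max² = ΔT_a ρ cp / (η t_res) = 69.5·1140·1785 / (5613·297.577) = 84.6707 s⁻²
γ̇_max = sqrt(84.6707) = 9.20167 s⁻¹
N_max = γ̇_max h / (πD) = 9.20167·0.00727/(π·0.1251) = 0.170213 rev/s → ×60 = 10.2128 rpm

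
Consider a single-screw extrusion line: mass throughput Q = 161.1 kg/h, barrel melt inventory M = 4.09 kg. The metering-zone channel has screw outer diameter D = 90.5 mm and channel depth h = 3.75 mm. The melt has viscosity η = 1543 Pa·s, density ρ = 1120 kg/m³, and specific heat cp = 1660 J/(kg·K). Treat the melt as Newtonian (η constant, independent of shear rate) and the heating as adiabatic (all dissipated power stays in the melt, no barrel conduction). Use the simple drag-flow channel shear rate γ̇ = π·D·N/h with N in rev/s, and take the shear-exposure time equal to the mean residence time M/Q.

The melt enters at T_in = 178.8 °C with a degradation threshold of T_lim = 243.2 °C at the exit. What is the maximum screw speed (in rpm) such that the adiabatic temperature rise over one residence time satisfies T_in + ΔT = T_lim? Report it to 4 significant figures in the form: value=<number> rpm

value=23.06 rpm

Q_s = Q / 3600 = 161.1 / 3600 = 0.04475 kg/s
t_res = M / Q_s = 4.09 / 0.04475 = 91.3966 s
Geometry in SI: D = 90.5 mm → 0.0905 m, h = 3.75 mm → 0.00375 m
Allowable rise: ΔT_a = T_lim − T_in = 243.2 − 178.8 = 64.4 K
γ̇_max² = ΔT_a·ρ·cp/(η·t_res) = 64.4·1120·1660/(1543·91.3966) = 849.016 s⁻²
γ̇_max = √849.016 = 29.1379 s⁻¹
N_max = γ̇_max h / (πD) = 29.1379·0.00375/(π·0.0905) = 0.384318 rev/s → ×60 = 23.0591 rpm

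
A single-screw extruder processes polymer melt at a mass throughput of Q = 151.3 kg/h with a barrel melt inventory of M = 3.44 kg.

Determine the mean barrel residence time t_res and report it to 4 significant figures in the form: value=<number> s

Throughput in SI: Q_s = 151.3 kg/h ÷ 3600 s/h = 0.0420278 kg/s
Mean residence time: t_res = M/Q_s = 3.44 kg / 0.0420278 kg/s = 81.8506 s

value=81.85 s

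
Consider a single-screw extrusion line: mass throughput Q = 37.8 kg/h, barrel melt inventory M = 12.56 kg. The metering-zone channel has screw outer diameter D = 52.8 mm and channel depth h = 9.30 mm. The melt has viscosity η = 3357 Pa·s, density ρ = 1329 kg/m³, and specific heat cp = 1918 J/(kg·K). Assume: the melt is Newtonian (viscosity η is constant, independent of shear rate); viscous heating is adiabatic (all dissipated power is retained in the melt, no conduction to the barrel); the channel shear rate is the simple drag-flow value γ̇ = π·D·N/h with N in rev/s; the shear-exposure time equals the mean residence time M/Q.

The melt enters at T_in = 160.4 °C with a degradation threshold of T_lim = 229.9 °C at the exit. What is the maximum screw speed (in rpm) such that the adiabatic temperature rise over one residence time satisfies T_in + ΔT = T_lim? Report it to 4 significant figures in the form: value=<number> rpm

Throughput in SI: Q_s = 37.8 kg/h ÷ 3600 s/h = 0.0105 kg/s
t_res = M / Q_s = 12.56 / 0.0105 = 1196.19 s
D = 52.8 mm = 0.0528 m;  h = 9.30 mm = 0.0093 m
Allowable rise: ΔT_a = T_lim − T_in = 229.9 − 160.4 = 69.5 K
γ̇_max² = ΔT_a·ρ·cp / (η·t_res) = [69.5 × 1329 × 1918] / [3357 × 1196.19] = 44.1171 s⁻²
γ̇_max = √44.1171 = 6.64207 s⁻¹
N_max = γ̇_max h / (πD) = 6.64207·0.0093/(π·0.0528) = 0.372394 rev/s → ×60 = 22.3436 rpm

value=22.34 rpm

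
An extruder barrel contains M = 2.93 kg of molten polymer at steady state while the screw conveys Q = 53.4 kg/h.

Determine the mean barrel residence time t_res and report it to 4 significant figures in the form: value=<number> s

Throughput in SI: Q_s = 53.4 kg/h ÷ 3600 s/h = 0.0148333 kg/s
Mean residence time: t_res = M/Q_s = 2.93 kg / 0.0148333 kg/s = 197.528 s

value=197.5 s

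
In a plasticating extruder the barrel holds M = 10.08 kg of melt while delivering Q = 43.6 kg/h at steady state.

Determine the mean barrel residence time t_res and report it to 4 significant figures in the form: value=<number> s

Q_s = Q / 3600 = 43.6 / 3600 = 0.0121111 kg/s
t_res = M / Q_s = 10.08 ÷ 0.0121111 = 832.294 s

value=832.3 s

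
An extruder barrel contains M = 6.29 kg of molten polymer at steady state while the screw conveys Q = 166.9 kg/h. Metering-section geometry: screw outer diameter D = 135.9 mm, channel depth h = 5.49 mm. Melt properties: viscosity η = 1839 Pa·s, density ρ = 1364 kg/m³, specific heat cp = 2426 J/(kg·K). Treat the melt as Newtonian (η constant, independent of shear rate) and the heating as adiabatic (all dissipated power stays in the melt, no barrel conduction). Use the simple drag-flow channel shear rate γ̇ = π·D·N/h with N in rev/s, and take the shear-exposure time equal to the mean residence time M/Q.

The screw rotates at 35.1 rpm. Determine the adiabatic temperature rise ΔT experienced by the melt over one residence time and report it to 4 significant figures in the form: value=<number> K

value=156.1 K

Throughput in SI: Q_s = 166.9 kg/h ÷ 3600 s/h = 0.0463611 kg/s
Mean residence time: t_res = M/Q_s = 6.29 kg / 0.0463611 kg/s = 135.674 s
D = 135.9 mm = 0.1359 m;  h = 5.49 mm = 0.00549 m;  N = 35.1 rpm / 60 = 0.585 rev/s
γ̇ = π D N / h = (π)(0.1359)(0.585) / 0.00549 = 45.4939 s⁻¹
ΔT = η·γ̇²·t_res / (ρ·cp) = 1839 · (45.4939)² · 135.674 / (1364 · 2426) = 156.055 K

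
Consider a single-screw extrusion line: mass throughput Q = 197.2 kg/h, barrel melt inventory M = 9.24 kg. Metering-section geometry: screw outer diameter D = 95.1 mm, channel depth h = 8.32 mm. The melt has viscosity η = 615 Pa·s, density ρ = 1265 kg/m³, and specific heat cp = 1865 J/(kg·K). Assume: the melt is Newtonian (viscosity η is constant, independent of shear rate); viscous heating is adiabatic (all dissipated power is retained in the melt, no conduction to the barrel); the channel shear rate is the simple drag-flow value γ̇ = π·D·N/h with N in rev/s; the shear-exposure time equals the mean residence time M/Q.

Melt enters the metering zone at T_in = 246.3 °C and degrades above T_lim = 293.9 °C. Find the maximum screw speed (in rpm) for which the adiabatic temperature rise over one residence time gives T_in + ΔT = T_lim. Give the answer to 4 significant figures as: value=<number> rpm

value=54.97 rpm

Throughput in SI: Q_s = 197.2 kg/h ÷ 3600 s/h = 0.0547778 kg/s
Mean residence time: t_res = M/Q_s = 9.24 kg / 0.0547778 kg/s = 168.682 s
Geometry in SI: D = 95.1 mm → 0.0951 m, h = 8.32 mm → 0.00832 m
Allowable rise: ΔT_a = T_lim − T_in = 293.9 − 246.3 = 47.6 K
γ̇_max² = ΔT_a·ρ·cp / (η·t_res) = [47.6 × 1265 × 1865] / [615 × 168.682] = 1082.51 s⁻²
Take the square root: γ̇_max = √(1082.51) = 32.9016 s⁻¹
N_max = γ̇_max·h / (π·D) = 32.9016 · 0.00832 / (π · 0.0951) = 0.916241 rev/s = 54.9745 rpm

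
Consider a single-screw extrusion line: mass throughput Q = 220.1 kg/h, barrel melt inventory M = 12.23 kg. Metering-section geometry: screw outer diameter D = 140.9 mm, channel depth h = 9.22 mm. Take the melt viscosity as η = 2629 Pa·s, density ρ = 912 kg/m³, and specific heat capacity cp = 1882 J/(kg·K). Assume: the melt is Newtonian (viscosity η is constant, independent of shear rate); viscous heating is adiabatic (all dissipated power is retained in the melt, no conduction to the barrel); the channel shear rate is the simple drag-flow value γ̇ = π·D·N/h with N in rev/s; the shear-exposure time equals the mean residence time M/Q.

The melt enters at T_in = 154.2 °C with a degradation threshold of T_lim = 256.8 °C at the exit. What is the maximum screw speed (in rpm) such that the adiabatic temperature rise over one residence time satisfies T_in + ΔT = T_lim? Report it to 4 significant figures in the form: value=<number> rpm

value=22.87 rpm

Q_s = Q / 3600 = 220.1 / 3600 = 0.0611389 kg/s
t_res = M / Q_s = 12.23 / 0.0611389 = 200.036 s
Geometry in SI: D = 140.9 mm → 0.1409 m, h = 9.22 mm → 0.00922 m
ΔT_a = T_lim − T_in = 256.8 °C − 154.2 °C = 102.6 K
γ̇_max² = ΔT_a·ρ·cp / (η·t_res) = [102.6 × 912 × 1882] / [2629 × 200.036] = 334.859 s⁻²
γ̇_max = √334.859 = 18.2992 s⁻¹
N_max = γ̇_max·h / (π·D) = 18.2992 · 0.00922 / (π · 0.1409) = 0.381155 rev/s = 22.8693 rpm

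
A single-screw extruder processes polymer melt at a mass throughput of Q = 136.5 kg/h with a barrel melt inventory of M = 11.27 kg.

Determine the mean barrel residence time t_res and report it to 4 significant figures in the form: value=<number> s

value=297.2 s

Throughput in SI: Q_s = 136.5 kg/h ÷ 3600 s/h = 0.0379167 kg/s
t_res = M / Q_s = 11.27 / 0.0379167 = 297.231 s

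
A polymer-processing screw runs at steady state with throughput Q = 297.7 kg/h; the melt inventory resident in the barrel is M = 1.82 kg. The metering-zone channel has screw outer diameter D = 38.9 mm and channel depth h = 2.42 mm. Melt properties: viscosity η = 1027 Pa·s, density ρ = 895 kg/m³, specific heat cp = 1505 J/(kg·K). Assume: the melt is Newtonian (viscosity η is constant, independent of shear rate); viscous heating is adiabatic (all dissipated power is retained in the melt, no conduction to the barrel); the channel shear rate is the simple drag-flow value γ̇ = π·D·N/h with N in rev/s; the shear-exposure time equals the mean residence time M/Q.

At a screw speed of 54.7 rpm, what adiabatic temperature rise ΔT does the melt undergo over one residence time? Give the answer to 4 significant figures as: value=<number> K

value=35.57 K

Throughput in SI: Q_s = 297.7 kg/h ÷ 3600 s/h = 0.0826944 kg/s
t_res = M / Q_s = 1.82 / 0.0826944 = 22.0087 s
D = 38.9 mm = 0.0389 m;  h = 2.42 mm = 0.00242 m;  N = 54.7 rpm / 60 = 0.911667 rev/s
Shear rate: γ̇ = πDN/h = π·0.0389·0.911667/0.00242 = 46.0384 s⁻¹
ΔT = η·γ̇²·t_res/(ρ·cp) = [1027 × 46.0384² × 22.0087] / [895 × 1505] = 35.5669 K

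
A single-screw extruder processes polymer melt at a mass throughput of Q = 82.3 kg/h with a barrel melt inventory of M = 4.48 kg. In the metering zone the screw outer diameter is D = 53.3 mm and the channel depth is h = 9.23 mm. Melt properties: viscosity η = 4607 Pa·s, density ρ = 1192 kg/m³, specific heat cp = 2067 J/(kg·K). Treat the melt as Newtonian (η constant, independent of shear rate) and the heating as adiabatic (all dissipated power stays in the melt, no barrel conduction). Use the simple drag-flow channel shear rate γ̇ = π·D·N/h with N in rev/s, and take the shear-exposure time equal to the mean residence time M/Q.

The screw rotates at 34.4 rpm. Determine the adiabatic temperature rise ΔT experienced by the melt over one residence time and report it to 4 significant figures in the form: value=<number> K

value=39.64 K

Q_s = Q / 3600 = 82.3 / 3600 = 0.0228611 kg/s
t_res = M / Q_s = 4.48 ÷ 0.0228611 = 195.966 s
D = 53.3 mm = 0.0533 m;  h = 9.23 mm = 0.00923 m;  N = 34.4 rpm / 60 = 0.573333 rev/s
Shear rate: γ̇ = πDN/h = π·0.0533·0.573333/0.00923 = 10.4012 s⁻¹
ΔT = η·γ̇²·t_res / (ρ·cp) = 4607 · (10.4012)² · 195.966 / (1192 · 2067) = 39.6412 K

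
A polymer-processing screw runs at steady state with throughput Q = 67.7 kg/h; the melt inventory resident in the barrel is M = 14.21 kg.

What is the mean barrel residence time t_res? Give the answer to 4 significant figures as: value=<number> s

value=755.6 s

Throughput in SI: Q_s = 67.7 kg/h ÷ 3600 s/h = 0.0188056 kg/s
t_res = M / Q_s = 14.21 ÷ 0.0188056 = 755.628 s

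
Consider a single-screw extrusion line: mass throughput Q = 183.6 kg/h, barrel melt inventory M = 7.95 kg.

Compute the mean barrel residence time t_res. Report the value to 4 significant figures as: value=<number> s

Throughput in SI: Q_s = 183.6 kg/h ÷ 3600 s/h = 0.051 kg/s
t_res = M / Q_s = 7.95 ÷ 0.051 = 155.882 s

value=155.9 s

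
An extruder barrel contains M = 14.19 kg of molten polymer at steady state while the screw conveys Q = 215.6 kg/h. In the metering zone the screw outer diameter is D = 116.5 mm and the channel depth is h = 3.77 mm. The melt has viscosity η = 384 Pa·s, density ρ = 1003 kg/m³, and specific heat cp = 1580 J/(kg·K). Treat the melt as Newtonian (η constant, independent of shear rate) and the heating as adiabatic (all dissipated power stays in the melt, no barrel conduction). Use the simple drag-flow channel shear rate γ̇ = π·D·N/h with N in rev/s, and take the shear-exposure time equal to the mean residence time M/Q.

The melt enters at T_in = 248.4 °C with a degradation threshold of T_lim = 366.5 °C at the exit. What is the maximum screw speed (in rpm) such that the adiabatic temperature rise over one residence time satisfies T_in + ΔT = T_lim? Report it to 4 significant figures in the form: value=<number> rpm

Throughput in SI: Q_s = 215.6 kg/h ÷ 3600 s/h = 0.0598889 kg/s
t_res = M / Q_s = 14.19 ÷ 0.0598889 = 236.939 s
D = 116.5 mm = 0.1165 m;  h = 3.77 mm = 0.00377 m
ΔT_a = T_lim − T_in = 366.5 − 248.4 = 118.1 K
Invert ΔT = ηγ̇²t_res/(ρcp) for γ̇: γ̇_max² = ΔT_a ρ cp / (η t_res) = 118.1·1003·1580 / (384·236.939) = 2057.03 s⁻²
Take the square root: γ̇_max = √(2057.03) = 45.3545 s⁻¹
N_max = γ̇_max·h / (π·D) = 45.3545 · 0.00377 / (π · 0.1165) = 0.467182 rev/s = 28.0309 rpm

value=28.03 rpm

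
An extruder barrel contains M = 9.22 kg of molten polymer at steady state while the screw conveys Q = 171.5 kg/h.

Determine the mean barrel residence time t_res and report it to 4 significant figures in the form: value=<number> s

value=193.5 s

Throughput in SI: Q_s = 171.5 kg/h ÷ 3600 s/h = 0.0476389 kg/s
Mean residence time: t_res = M/Q_s = 9.22 kg / 0.0476389 kg/s = 193.539 s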